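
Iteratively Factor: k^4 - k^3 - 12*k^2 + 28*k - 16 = (k - 1)*(k^3 - 12*k + 16) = (k - 1)*(k + 4)*(k^2 - 4*k + 4) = (k - 2)*(k - 1)*(k + 4)*(k - 2)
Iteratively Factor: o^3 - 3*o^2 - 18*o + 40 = (o - 5)*(o^2 + 2*o - 8) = (o - 5)*(o - 2)*(o + 4)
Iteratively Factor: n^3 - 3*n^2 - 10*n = (n - 5)*(n^2 + 2*n) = n*(n - 5)*(n + 2)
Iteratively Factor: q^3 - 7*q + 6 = (q + 3)*(q^2 - 3*q + 2) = (q - 1)*(q + 3)*(q - 2)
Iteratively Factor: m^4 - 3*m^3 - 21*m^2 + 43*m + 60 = (m + 4)*(m^3 - 7*m^2 + 7*m + 15) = (m - 5)*(m + 4)*(m^2 - 2*m - 3) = (m - 5)*(m + 1)*(m + 4)*(m - 3)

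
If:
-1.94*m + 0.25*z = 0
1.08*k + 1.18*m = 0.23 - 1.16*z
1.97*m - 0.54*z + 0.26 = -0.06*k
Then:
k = -0.71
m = 0.10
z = 0.76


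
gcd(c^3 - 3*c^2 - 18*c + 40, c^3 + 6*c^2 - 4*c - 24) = c - 2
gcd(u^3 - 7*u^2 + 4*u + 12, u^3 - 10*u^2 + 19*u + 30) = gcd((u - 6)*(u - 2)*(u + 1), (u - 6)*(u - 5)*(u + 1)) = u^2 - 5*u - 6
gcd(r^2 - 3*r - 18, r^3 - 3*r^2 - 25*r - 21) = r + 3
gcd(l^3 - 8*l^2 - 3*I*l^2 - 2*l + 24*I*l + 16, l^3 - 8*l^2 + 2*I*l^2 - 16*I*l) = l - 8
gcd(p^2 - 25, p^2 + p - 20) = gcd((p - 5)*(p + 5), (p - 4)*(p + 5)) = p + 5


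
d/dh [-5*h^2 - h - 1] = -10*h - 1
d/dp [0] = 0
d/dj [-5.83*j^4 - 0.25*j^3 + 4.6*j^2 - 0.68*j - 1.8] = -23.32*j^3 - 0.75*j^2 + 9.2*j - 0.68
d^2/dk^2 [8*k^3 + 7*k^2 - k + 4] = 48*k + 14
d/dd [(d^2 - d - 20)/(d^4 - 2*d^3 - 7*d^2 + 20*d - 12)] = (-2*d^4 + d^3 + 78*d^2 + 49*d - 206)/(d^7 - 2*d^6 - 14*d^5 + 40*d^4 + 25*d^3 - 182*d^2 + 204*d - 72)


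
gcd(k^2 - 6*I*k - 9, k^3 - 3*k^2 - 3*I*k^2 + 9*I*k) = k - 3*I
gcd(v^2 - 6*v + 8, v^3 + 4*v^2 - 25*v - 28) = v - 4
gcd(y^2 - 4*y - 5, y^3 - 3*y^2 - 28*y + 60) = 1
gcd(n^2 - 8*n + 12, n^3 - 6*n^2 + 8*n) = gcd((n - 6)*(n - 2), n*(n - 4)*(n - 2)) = n - 2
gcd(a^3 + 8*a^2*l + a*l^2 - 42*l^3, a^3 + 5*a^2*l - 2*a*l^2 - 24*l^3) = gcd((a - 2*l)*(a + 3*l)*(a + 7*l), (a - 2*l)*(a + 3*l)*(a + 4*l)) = a^2 + a*l - 6*l^2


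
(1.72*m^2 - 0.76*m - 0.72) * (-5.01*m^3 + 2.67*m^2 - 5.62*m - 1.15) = -8.6172*m^5 + 8.4*m^4 - 8.0884*m^3 + 0.370800000000001*m^2 + 4.9204*m + 0.828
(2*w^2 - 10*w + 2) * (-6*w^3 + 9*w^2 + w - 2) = -12*w^5 + 78*w^4 - 100*w^3 + 4*w^2 + 22*w - 4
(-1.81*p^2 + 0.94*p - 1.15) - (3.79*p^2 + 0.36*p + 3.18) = -5.6*p^2 + 0.58*p - 4.33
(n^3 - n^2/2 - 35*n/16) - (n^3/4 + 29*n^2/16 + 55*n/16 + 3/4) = 3*n^3/4 - 37*n^2/16 - 45*n/8 - 3/4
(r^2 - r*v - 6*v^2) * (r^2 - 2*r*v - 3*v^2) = r^4 - 3*r^3*v - 7*r^2*v^2 + 15*r*v^3 + 18*v^4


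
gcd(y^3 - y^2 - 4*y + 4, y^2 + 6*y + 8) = y + 2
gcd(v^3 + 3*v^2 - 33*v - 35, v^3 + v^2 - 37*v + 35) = v^2 + 2*v - 35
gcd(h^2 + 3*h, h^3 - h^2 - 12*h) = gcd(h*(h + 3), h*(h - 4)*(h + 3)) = h^2 + 3*h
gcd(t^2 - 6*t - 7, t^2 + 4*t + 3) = t + 1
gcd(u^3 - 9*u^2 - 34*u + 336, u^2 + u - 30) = u + 6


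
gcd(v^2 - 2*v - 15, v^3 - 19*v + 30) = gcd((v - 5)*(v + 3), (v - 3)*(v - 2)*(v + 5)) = 1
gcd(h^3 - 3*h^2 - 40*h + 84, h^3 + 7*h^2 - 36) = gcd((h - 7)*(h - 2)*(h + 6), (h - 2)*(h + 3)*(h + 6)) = h^2 + 4*h - 12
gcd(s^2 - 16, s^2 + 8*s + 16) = s + 4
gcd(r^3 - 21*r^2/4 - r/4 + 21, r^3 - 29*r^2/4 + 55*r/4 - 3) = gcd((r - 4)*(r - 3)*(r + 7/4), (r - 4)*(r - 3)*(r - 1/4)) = r^2 - 7*r + 12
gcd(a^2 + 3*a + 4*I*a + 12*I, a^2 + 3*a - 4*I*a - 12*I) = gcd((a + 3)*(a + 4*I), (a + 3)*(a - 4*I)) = a + 3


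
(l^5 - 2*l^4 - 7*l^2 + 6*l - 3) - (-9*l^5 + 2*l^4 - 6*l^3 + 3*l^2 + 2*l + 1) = 10*l^5 - 4*l^4 + 6*l^3 - 10*l^2 + 4*l - 4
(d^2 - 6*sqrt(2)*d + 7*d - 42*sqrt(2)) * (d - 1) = d^3 - 6*sqrt(2)*d^2 + 6*d^2 - 36*sqrt(2)*d - 7*d + 42*sqrt(2)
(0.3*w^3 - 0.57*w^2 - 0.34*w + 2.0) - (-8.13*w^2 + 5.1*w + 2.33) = 0.3*w^3 + 7.56*w^2 - 5.44*w - 0.33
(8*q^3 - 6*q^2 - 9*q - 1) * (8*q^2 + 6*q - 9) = 64*q^5 - 180*q^3 - 8*q^2 + 75*q + 9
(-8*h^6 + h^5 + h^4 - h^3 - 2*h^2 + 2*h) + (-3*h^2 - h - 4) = -8*h^6 + h^5 + h^4 - h^3 - 5*h^2 + h - 4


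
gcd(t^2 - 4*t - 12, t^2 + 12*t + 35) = 1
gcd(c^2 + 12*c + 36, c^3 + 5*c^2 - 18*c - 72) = c + 6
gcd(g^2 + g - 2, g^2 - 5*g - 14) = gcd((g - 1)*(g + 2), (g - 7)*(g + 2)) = g + 2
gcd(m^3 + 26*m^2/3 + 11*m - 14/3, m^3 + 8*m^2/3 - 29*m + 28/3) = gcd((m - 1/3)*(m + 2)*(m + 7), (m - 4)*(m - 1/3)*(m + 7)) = m^2 + 20*m/3 - 7/3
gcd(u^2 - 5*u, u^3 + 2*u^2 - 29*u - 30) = u - 5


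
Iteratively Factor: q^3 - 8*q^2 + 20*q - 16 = (q - 2)*(q^2 - 6*q + 8) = (q - 2)^2*(q - 4)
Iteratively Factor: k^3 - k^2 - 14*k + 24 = (k - 3)*(k^2 + 2*k - 8) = (k - 3)*(k - 2)*(k + 4)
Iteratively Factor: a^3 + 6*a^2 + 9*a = (a + 3)*(a^2 + 3*a) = a*(a + 3)*(a + 3)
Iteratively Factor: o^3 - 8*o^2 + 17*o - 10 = (o - 5)*(o^2 - 3*o + 2) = (o - 5)*(o - 2)*(o - 1)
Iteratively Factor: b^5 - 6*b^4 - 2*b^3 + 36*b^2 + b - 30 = (b + 2)*(b^4 - 8*b^3 + 14*b^2 + 8*b - 15) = (b - 1)*(b + 2)*(b^3 - 7*b^2 + 7*b + 15) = (b - 3)*(b - 1)*(b + 2)*(b^2 - 4*b - 5) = (b - 3)*(b - 1)*(b + 1)*(b + 2)*(b - 5)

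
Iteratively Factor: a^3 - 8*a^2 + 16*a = (a - 4)*(a^2 - 4*a) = a*(a - 4)*(a - 4)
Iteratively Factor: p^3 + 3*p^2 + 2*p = (p)*(p^2 + 3*p + 2) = p*(p + 1)*(p + 2)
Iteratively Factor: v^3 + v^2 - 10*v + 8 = (v + 4)*(v^2 - 3*v + 2) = (v - 1)*(v + 4)*(v - 2)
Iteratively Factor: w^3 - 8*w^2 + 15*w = (w)*(w^2 - 8*w + 15) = w*(w - 5)*(w - 3)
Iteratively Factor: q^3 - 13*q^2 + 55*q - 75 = (q - 5)*(q^2 - 8*q + 15) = (q - 5)^2*(q - 3)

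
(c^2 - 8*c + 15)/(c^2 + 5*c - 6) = (c^2 - 8*c + 15)/(c^2 + 5*c - 6)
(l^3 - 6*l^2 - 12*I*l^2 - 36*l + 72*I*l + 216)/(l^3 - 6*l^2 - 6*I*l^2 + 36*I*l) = (l - 6*I)/l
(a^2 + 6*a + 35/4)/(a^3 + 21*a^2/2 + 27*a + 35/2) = (a + 7/2)/(a^2 + 8*a + 7)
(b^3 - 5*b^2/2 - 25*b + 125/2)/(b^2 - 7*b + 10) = (2*b^2 + 5*b - 25)/(2*(b - 2))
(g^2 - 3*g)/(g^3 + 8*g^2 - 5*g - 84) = g/(g^2 + 11*g + 28)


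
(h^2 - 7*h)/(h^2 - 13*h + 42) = h/(h - 6)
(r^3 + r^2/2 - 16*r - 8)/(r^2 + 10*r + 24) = (r^2 - 7*r/2 - 2)/(r + 6)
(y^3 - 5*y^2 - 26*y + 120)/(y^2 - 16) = (y^2 - y - 30)/(y + 4)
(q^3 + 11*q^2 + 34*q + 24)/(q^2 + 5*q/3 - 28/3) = 3*(q^2 + 7*q + 6)/(3*q - 7)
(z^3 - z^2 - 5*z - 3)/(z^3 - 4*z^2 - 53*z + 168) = (z^2 + 2*z + 1)/(z^2 - z - 56)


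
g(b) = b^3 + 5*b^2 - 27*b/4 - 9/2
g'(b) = 3*b^2 + 10*b - 27/4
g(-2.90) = 32.74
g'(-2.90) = -10.52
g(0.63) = -6.52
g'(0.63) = 0.74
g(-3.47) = 37.35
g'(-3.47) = -5.33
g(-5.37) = 21.08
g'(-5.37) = 26.06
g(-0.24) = -2.61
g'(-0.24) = -8.98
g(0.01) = -4.57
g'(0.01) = -6.65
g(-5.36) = 21.34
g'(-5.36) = 25.84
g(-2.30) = 25.31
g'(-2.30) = -13.88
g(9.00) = 1068.75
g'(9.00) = 326.25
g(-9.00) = -267.75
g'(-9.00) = 146.25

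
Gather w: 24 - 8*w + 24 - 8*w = 48 - 16*w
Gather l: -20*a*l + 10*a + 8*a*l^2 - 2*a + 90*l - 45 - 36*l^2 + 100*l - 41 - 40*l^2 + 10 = 8*a + l^2*(8*a - 76) + l*(190 - 20*a) - 76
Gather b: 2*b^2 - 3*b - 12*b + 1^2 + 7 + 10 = 2*b^2 - 15*b + 18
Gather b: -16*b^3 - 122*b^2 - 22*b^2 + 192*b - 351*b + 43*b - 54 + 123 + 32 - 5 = -16*b^3 - 144*b^2 - 116*b + 96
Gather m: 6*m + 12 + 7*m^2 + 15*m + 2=7*m^2 + 21*m + 14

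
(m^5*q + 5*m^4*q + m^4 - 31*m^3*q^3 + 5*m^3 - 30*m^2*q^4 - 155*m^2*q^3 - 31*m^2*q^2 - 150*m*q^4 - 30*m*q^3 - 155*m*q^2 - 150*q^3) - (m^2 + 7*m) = m^5*q + 5*m^4*q + m^4 - 31*m^3*q^3 + 5*m^3 - 30*m^2*q^4 - 155*m^2*q^3 - 31*m^2*q^2 - m^2 - 150*m*q^4 - 30*m*q^3 - 155*m*q^2 - 7*m - 150*q^3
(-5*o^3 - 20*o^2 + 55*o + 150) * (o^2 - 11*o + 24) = -5*o^5 + 35*o^4 + 155*o^3 - 935*o^2 - 330*o + 3600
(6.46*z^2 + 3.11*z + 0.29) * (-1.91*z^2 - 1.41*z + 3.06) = -12.3386*z^4 - 15.0487*z^3 + 14.8286*z^2 + 9.1077*z + 0.8874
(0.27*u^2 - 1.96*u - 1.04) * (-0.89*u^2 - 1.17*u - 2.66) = -0.2403*u^4 + 1.4285*u^3 + 2.5006*u^2 + 6.4304*u + 2.7664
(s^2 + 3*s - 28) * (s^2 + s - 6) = s^4 + 4*s^3 - 31*s^2 - 46*s + 168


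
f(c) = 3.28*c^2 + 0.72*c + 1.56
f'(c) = 6.56*c + 0.72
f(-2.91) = 27.24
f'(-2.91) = -18.37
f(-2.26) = 16.69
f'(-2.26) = -14.11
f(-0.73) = 2.78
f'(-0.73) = -4.07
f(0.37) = 2.28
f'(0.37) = 3.15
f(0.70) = 3.67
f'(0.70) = 5.31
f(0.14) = 1.73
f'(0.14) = 1.64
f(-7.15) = 164.09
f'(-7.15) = -46.18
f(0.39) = 2.34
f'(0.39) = 3.28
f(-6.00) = 115.32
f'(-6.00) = -38.64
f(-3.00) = 28.92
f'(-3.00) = -18.96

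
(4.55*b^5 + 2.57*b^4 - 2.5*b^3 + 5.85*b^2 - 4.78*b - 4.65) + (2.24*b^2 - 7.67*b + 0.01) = 4.55*b^5 + 2.57*b^4 - 2.5*b^3 + 8.09*b^2 - 12.45*b - 4.64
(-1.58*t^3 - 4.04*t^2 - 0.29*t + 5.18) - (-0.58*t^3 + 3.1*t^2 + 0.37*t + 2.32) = -1.0*t^3 - 7.14*t^2 - 0.66*t + 2.86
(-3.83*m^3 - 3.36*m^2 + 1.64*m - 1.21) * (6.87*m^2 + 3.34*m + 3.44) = -26.3121*m^5 - 35.8754*m^4 - 13.1308*m^3 - 14.3935*m^2 + 1.6002*m - 4.1624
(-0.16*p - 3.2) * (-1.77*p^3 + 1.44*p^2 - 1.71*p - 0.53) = 0.2832*p^4 + 5.4336*p^3 - 4.3344*p^2 + 5.5568*p + 1.696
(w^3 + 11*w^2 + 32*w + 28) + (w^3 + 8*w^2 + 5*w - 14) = 2*w^3 + 19*w^2 + 37*w + 14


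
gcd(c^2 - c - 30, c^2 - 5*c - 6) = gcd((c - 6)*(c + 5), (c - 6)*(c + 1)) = c - 6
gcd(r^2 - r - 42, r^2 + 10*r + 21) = 1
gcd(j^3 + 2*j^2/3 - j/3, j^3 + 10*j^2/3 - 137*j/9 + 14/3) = j - 1/3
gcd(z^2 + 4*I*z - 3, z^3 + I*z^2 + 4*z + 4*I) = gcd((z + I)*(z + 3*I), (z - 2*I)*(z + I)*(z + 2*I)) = z + I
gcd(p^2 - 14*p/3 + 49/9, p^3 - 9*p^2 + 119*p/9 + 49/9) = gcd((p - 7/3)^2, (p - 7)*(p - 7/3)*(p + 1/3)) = p - 7/3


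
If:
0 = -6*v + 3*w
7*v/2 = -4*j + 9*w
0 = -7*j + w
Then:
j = 0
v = 0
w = 0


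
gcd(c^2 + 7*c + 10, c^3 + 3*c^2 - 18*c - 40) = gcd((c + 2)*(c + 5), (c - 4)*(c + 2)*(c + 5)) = c^2 + 7*c + 10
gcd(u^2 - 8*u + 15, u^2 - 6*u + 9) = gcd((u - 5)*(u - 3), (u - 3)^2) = u - 3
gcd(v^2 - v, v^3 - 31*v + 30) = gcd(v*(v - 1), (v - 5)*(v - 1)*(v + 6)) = v - 1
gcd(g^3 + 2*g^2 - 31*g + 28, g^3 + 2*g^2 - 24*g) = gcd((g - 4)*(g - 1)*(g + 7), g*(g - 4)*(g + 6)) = g - 4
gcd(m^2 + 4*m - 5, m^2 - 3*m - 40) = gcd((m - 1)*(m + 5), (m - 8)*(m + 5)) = m + 5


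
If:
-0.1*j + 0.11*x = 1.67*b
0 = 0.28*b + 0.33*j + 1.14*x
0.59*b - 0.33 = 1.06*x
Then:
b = -0.11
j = 1.37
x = -0.37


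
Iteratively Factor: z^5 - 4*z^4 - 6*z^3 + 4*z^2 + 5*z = (z + 1)*(z^4 - 5*z^3 - z^2 + 5*z) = (z - 1)*(z + 1)*(z^3 - 4*z^2 - 5*z) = (z - 5)*(z - 1)*(z + 1)*(z^2 + z) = z*(z - 5)*(z - 1)*(z + 1)*(z + 1)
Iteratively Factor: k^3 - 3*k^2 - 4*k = (k - 4)*(k^2 + k) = (k - 4)*(k + 1)*(k)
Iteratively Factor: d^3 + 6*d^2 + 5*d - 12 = (d + 4)*(d^2 + 2*d - 3) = (d + 3)*(d + 4)*(d - 1)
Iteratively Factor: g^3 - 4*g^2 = (g - 4)*(g^2) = g*(g - 4)*(g)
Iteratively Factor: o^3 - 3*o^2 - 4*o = (o - 4)*(o^2 + o) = o*(o - 4)*(o + 1)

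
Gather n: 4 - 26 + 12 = -10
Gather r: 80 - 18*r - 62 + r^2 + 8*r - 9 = r^2 - 10*r + 9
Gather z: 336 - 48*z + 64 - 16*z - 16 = 384 - 64*z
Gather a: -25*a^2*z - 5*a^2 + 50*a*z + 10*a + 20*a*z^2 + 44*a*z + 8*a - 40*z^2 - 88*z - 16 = a^2*(-25*z - 5) + a*(20*z^2 + 94*z + 18) - 40*z^2 - 88*z - 16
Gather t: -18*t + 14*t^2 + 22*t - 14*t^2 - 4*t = 0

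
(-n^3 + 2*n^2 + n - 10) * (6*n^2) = -6*n^5 + 12*n^4 + 6*n^3 - 60*n^2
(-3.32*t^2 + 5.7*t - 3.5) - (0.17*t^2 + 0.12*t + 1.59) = -3.49*t^2 + 5.58*t - 5.09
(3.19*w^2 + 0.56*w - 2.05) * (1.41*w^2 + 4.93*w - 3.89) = 4.4979*w^4 + 16.5163*w^3 - 12.5388*w^2 - 12.2849*w + 7.9745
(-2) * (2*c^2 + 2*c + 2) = -4*c^2 - 4*c - 4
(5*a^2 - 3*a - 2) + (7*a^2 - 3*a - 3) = 12*a^2 - 6*a - 5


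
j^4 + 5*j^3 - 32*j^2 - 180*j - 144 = (j - 6)*(j + 1)*(j + 4)*(j + 6)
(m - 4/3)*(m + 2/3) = m^2 - 2*m/3 - 8/9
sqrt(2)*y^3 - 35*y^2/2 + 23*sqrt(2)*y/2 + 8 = (y - 8*sqrt(2))*(y - sqrt(2))*(sqrt(2)*y + 1/2)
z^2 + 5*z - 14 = (z - 2)*(z + 7)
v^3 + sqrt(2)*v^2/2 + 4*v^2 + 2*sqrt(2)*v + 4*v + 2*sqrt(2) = (v + 2)^2*(v + sqrt(2)/2)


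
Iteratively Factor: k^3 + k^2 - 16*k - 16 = (k + 4)*(k^2 - 3*k - 4) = (k + 1)*(k + 4)*(k - 4)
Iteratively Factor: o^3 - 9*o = (o + 3)*(o^2 - 3*o) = o*(o + 3)*(o - 3)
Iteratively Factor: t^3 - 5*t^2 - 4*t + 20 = (t + 2)*(t^2 - 7*t + 10) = (t - 5)*(t + 2)*(t - 2)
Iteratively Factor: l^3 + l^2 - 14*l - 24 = (l - 4)*(l^2 + 5*l + 6) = (l - 4)*(l + 2)*(l + 3)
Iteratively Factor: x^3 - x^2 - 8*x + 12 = (x - 2)*(x^2 + x - 6) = (x - 2)*(x + 3)*(x - 2)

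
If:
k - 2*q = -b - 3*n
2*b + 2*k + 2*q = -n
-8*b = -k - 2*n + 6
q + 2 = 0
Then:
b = -38/45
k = 182/45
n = -12/5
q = -2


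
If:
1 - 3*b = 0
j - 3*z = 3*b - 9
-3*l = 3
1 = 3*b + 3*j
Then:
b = 1/3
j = 0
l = -1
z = 8/3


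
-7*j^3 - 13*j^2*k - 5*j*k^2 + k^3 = (-7*j + k)*(j + k)^2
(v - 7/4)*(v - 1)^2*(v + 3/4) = v^4 - 3*v^3 + 27*v^2/16 + 13*v/8 - 21/16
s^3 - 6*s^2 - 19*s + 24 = (s - 8)*(s - 1)*(s + 3)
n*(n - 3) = n^2 - 3*n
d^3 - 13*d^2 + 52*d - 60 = (d - 6)*(d - 5)*(d - 2)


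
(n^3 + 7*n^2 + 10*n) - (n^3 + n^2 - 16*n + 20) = 6*n^2 + 26*n - 20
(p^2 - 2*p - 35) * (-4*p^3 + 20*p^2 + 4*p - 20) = -4*p^5 + 28*p^4 + 104*p^3 - 728*p^2 - 100*p + 700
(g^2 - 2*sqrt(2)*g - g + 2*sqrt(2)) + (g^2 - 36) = 2*g^2 - 2*sqrt(2)*g - g - 36 + 2*sqrt(2)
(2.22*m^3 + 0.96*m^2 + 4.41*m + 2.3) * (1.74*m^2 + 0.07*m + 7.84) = 3.8628*m^5 + 1.8258*m^4 + 25.1454*m^3 + 11.8371*m^2 + 34.7354*m + 18.032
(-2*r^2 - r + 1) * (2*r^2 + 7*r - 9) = -4*r^4 - 16*r^3 + 13*r^2 + 16*r - 9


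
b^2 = b^2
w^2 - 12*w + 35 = (w - 7)*(w - 5)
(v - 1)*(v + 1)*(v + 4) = v^3 + 4*v^2 - v - 4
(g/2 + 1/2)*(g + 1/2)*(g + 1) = g^3/2 + 5*g^2/4 + g + 1/4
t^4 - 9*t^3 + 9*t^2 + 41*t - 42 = (t - 7)*(t - 3)*(t - 1)*(t + 2)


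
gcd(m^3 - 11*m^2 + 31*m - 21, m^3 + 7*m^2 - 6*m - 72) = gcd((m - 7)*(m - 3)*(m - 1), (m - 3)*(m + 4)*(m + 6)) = m - 3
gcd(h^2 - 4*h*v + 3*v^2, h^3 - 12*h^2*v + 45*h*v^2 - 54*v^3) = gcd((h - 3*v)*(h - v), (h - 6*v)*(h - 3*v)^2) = -h + 3*v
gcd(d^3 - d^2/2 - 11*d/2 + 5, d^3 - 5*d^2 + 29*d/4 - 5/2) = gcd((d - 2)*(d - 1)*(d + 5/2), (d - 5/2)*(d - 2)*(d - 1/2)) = d - 2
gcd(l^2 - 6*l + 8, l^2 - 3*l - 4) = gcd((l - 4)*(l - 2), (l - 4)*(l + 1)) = l - 4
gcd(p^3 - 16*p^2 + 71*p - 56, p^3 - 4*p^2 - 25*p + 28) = p^2 - 8*p + 7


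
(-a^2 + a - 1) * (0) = 0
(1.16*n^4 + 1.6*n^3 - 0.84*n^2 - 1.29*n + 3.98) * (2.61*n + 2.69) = 3.0276*n^5 + 7.2964*n^4 + 2.1116*n^3 - 5.6265*n^2 + 6.9177*n + 10.7062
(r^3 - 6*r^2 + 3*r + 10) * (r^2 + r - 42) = r^5 - 5*r^4 - 45*r^3 + 265*r^2 - 116*r - 420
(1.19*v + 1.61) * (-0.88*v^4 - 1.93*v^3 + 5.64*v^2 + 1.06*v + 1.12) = -1.0472*v^5 - 3.7135*v^4 + 3.6043*v^3 + 10.3418*v^2 + 3.0394*v + 1.8032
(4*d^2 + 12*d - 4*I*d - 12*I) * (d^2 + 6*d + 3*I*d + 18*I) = 4*d^4 + 36*d^3 + 8*I*d^3 + 84*d^2 + 72*I*d^2 + 108*d + 144*I*d + 216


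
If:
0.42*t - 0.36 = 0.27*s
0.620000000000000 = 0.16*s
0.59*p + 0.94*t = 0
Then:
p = -5.33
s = 3.88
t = 3.35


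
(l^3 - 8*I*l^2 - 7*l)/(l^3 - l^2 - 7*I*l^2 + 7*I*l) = (l - I)/(l - 1)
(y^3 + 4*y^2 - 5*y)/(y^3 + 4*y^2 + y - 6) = y*(y + 5)/(y^2 + 5*y + 6)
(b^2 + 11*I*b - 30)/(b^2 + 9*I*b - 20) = (b + 6*I)/(b + 4*I)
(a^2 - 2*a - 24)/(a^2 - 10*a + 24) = (a + 4)/(a - 4)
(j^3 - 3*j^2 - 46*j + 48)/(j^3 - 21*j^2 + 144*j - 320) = (j^2 + 5*j - 6)/(j^2 - 13*j + 40)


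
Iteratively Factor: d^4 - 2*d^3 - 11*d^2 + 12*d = (d - 1)*(d^3 - d^2 - 12*d) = d*(d - 1)*(d^2 - d - 12) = d*(d - 1)*(d + 3)*(d - 4)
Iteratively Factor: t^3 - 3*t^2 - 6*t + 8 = (t - 4)*(t^2 + t - 2) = (t - 4)*(t - 1)*(t + 2)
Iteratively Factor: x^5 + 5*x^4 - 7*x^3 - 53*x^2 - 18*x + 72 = (x - 3)*(x^4 + 8*x^3 + 17*x^2 - 2*x - 24) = (x - 3)*(x + 2)*(x^3 + 6*x^2 + 5*x - 12) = (x - 3)*(x + 2)*(x + 3)*(x^2 + 3*x - 4) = (x - 3)*(x - 1)*(x + 2)*(x + 3)*(x + 4)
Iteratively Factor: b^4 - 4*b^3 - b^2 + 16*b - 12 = (b - 1)*(b^3 - 3*b^2 - 4*b + 12) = (b - 3)*(b - 1)*(b^2 - 4) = (b - 3)*(b - 2)*(b - 1)*(b + 2)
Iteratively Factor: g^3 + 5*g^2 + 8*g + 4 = (g + 2)*(g^2 + 3*g + 2) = (g + 1)*(g + 2)*(g + 2)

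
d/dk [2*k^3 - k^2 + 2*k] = 6*k^2 - 2*k + 2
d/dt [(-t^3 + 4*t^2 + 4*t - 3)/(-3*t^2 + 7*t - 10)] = (3*t^4 - 14*t^3 + 70*t^2 - 98*t - 19)/(9*t^4 - 42*t^3 + 109*t^2 - 140*t + 100)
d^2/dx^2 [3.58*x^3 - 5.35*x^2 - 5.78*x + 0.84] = 21.48*x - 10.7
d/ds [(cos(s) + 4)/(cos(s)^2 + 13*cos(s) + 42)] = (cos(s)^2 + 8*cos(s) + 10)*sin(s)/(cos(s)^2 + 13*cos(s) + 42)^2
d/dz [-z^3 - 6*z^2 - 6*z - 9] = -3*z^2 - 12*z - 6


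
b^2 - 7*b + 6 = (b - 6)*(b - 1)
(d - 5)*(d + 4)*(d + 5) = d^3 + 4*d^2 - 25*d - 100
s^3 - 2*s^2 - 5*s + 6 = (s - 3)*(s - 1)*(s + 2)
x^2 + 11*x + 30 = (x + 5)*(x + 6)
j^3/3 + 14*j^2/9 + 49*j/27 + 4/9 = (j/3 + 1)*(j + 1/3)*(j + 4/3)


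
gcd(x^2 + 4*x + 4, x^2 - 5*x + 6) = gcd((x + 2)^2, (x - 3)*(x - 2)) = 1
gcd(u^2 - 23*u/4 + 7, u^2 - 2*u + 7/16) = u - 7/4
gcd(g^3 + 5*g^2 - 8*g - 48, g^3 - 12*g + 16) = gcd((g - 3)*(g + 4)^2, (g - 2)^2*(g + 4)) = g + 4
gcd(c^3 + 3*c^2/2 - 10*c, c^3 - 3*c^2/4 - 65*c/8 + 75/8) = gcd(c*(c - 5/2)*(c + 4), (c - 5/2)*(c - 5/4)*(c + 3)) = c - 5/2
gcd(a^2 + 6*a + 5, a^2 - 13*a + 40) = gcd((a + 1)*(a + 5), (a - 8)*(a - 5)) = 1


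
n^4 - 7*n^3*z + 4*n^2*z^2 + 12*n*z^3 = n*(n - 6*z)*(n - 2*z)*(n + z)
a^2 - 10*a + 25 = (a - 5)^2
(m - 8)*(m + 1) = m^2 - 7*m - 8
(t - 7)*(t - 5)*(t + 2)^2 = t^4 - 8*t^3 - 9*t^2 + 92*t + 140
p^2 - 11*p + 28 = (p - 7)*(p - 4)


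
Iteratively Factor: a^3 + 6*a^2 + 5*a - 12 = (a + 3)*(a^2 + 3*a - 4) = (a - 1)*(a + 3)*(a + 4)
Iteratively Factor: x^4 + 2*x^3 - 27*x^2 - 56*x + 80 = (x + 4)*(x^3 - 2*x^2 - 19*x + 20) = (x + 4)^2*(x^2 - 6*x + 5) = (x - 5)*(x + 4)^2*(x - 1)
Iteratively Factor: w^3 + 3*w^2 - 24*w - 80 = (w - 5)*(w^2 + 8*w + 16) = (w - 5)*(w + 4)*(w + 4)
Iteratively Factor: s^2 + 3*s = (s + 3)*(s)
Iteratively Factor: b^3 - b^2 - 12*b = (b - 4)*(b^2 + 3*b) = (b - 4)*(b + 3)*(b)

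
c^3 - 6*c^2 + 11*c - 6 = (c - 3)*(c - 2)*(c - 1)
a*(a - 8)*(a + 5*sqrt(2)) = a^3 - 8*a^2 + 5*sqrt(2)*a^2 - 40*sqrt(2)*a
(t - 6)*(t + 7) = t^2 + t - 42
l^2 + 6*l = l*(l + 6)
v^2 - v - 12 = (v - 4)*(v + 3)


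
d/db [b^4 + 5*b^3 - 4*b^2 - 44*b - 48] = 4*b^3 + 15*b^2 - 8*b - 44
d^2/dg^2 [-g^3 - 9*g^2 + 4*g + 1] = -6*g - 18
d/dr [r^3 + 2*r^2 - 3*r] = 3*r^2 + 4*r - 3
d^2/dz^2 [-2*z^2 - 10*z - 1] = -4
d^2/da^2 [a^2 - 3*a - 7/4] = 2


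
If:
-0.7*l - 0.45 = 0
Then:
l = -0.64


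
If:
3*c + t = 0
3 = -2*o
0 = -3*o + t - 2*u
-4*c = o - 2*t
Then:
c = 3/20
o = -3/2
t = -9/20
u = 81/40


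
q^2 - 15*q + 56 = (q - 8)*(q - 7)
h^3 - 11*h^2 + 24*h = h*(h - 8)*(h - 3)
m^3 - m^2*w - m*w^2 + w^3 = (m - w)^2*(m + w)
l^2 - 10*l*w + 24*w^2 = (l - 6*w)*(l - 4*w)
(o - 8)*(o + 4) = o^2 - 4*o - 32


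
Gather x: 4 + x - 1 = x + 3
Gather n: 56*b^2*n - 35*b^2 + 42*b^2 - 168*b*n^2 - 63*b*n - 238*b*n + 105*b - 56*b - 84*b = 7*b^2 - 168*b*n^2 - 35*b + n*(56*b^2 - 301*b)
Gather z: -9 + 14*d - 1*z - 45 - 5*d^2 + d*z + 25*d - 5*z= -5*d^2 + 39*d + z*(d - 6) - 54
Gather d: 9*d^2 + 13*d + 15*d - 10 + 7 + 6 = 9*d^2 + 28*d + 3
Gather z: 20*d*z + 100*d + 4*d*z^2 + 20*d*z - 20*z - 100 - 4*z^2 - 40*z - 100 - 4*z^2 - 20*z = 100*d + z^2*(4*d - 8) + z*(40*d - 80) - 200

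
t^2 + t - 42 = (t - 6)*(t + 7)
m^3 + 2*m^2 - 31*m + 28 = (m - 4)*(m - 1)*(m + 7)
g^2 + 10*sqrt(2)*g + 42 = (g + 3*sqrt(2))*(g + 7*sqrt(2))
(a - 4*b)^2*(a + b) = a^3 - 7*a^2*b + 8*a*b^2 + 16*b^3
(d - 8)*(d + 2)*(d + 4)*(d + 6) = d^4 + 4*d^3 - 52*d^2 - 304*d - 384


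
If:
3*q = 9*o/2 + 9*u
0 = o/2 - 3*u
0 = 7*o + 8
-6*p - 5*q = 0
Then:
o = -8/7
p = 40/21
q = -16/7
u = -4/21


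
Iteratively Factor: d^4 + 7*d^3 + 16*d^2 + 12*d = (d + 3)*(d^3 + 4*d^2 + 4*d) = (d + 2)*(d + 3)*(d^2 + 2*d) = (d + 2)^2*(d + 3)*(d)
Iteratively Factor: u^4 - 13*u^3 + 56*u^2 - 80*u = (u)*(u^3 - 13*u^2 + 56*u - 80) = u*(u - 4)*(u^2 - 9*u + 20) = u*(u - 4)^2*(u - 5)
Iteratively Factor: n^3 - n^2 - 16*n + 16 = (n + 4)*(n^2 - 5*n + 4) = (n - 1)*(n + 4)*(n - 4)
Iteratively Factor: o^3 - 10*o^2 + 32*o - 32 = (o - 4)*(o^2 - 6*o + 8) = (o - 4)*(o - 2)*(o - 4)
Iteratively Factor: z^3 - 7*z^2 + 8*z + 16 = (z + 1)*(z^2 - 8*z + 16) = (z - 4)*(z + 1)*(z - 4)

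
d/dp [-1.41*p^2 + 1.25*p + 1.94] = 1.25 - 2.82*p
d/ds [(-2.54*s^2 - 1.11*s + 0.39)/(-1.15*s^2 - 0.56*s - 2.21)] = (0.1459*s^2 + 12.1238*s + 2.6715)/(1.3225*s^4 + 1.288*s^3 + 5.3966*s^2 + 2.4752*s + 4.8841)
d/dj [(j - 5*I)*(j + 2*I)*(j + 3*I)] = 3*j^2 + 19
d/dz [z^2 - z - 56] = 2*z - 1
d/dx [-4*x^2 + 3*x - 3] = 3 - 8*x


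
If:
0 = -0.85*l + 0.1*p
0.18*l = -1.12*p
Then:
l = 0.00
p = 0.00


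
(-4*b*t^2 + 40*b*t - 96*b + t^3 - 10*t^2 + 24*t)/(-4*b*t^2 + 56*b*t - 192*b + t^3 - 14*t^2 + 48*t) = (t - 4)/(t - 8)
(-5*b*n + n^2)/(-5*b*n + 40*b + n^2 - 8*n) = n/(n - 8)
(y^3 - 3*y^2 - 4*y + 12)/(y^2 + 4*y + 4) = (y^2 - 5*y + 6)/(y + 2)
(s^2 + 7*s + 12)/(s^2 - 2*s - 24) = (s + 3)/(s - 6)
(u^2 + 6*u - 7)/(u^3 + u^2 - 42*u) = (u - 1)/(u*(u - 6))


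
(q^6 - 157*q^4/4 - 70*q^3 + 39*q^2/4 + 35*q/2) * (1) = q^6 - 157*q^4/4 - 70*q^3 + 39*q^2/4 + 35*q/2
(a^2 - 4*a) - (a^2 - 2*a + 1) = -2*a - 1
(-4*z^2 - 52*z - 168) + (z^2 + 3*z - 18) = -3*z^2 - 49*z - 186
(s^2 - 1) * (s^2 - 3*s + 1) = s^4 - 3*s^3 + 3*s - 1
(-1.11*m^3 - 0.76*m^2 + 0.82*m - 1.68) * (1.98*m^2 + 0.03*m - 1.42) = -2.1978*m^5 - 1.5381*m^4 + 3.177*m^3 - 2.2226*m^2 - 1.2148*m + 2.3856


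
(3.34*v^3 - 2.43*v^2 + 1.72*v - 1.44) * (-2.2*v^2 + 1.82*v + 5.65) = -7.348*v^5 + 11.4248*v^4 + 10.6644*v^3 - 7.4311*v^2 + 7.0972*v - 8.136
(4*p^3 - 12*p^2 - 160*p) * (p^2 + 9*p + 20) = 4*p^5 + 24*p^4 - 188*p^3 - 1680*p^2 - 3200*p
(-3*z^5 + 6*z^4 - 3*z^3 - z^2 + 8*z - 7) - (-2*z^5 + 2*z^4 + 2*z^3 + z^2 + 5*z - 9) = -z^5 + 4*z^4 - 5*z^3 - 2*z^2 + 3*z + 2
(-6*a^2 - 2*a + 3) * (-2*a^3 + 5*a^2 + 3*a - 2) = 12*a^5 - 26*a^4 - 34*a^3 + 21*a^2 + 13*a - 6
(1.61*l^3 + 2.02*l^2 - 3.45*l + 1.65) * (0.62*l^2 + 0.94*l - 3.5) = 0.9982*l^5 + 2.7658*l^4 - 5.8752*l^3 - 9.29*l^2 + 13.626*l - 5.775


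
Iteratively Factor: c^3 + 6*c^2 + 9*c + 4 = (c + 4)*(c^2 + 2*c + 1) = (c + 1)*(c + 4)*(c + 1)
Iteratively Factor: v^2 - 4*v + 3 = (v - 1)*(v - 3)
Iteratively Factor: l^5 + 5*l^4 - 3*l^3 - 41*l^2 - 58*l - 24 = (l + 1)*(l^4 + 4*l^3 - 7*l^2 - 34*l - 24) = (l - 3)*(l + 1)*(l^3 + 7*l^2 + 14*l + 8) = (l - 3)*(l + 1)*(l + 4)*(l^2 + 3*l + 2) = (l - 3)*(l + 1)*(l + 2)*(l + 4)*(l + 1)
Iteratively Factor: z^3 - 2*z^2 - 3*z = (z + 1)*(z^2 - 3*z) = z*(z + 1)*(z - 3)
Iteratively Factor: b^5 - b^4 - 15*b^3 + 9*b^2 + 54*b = (b)*(b^4 - b^3 - 15*b^2 + 9*b + 54) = b*(b + 2)*(b^3 - 3*b^2 - 9*b + 27) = b*(b + 2)*(b + 3)*(b^2 - 6*b + 9) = b*(b - 3)*(b + 2)*(b + 3)*(b - 3)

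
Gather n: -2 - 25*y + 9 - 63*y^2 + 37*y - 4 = -63*y^2 + 12*y + 3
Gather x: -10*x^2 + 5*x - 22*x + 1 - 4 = -10*x^2 - 17*x - 3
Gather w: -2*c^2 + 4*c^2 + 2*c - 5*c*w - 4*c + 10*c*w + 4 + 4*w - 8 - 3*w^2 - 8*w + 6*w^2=2*c^2 - 2*c + 3*w^2 + w*(5*c - 4) - 4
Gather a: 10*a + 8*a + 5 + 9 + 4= 18*a + 18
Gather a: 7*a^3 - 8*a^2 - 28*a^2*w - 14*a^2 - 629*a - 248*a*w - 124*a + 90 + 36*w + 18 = 7*a^3 + a^2*(-28*w - 22) + a*(-248*w - 753) + 36*w + 108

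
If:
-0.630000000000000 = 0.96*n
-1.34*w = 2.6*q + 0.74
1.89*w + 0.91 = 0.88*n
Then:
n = -0.66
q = 0.12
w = -0.79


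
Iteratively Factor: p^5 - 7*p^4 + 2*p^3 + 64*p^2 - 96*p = (p + 3)*(p^4 - 10*p^3 + 32*p^2 - 32*p) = p*(p + 3)*(p^3 - 10*p^2 + 32*p - 32) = p*(p - 4)*(p + 3)*(p^2 - 6*p + 8) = p*(p - 4)^2*(p + 3)*(p - 2)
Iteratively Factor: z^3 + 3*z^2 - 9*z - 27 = (z + 3)*(z^2 - 9) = (z - 3)*(z + 3)*(z + 3)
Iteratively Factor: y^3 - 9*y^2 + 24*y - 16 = (y - 1)*(y^2 - 8*y + 16) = (y - 4)*(y - 1)*(y - 4)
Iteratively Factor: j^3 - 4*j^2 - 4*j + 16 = (j - 4)*(j^2 - 4) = (j - 4)*(j - 2)*(j + 2)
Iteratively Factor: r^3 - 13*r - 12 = (r + 1)*(r^2 - r - 12) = (r + 1)*(r + 3)*(r - 4)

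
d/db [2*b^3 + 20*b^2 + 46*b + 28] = 6*b^2 + 40*b + 46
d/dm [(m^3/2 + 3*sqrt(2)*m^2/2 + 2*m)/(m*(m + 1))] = (m^2 + 2*m - 4 + 3*sqrt(2))/(2*(m^2 + 2*m + 1))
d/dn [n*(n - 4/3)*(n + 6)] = 3*n^2 + 28*n/3 - 8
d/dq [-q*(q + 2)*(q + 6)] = -3*q^2 - 16*q - 12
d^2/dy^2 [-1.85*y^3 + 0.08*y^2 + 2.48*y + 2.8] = 0.16 - 11.1*y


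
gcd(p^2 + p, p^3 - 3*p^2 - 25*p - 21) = p + 1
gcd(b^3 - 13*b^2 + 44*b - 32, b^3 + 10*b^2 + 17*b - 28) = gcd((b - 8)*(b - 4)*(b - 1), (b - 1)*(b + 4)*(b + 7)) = b - 1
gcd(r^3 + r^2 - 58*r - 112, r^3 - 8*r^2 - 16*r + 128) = r - 8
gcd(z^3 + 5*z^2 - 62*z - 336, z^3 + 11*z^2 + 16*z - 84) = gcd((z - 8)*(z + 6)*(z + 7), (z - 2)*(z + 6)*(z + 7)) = z^2 + 13*z + 42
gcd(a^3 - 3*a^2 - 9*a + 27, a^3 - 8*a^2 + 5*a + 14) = 1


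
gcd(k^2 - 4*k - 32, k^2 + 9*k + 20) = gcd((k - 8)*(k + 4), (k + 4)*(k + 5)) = k + 4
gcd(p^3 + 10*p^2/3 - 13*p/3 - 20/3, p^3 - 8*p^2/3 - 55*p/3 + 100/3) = p^2 + 7*p/3 - 20/3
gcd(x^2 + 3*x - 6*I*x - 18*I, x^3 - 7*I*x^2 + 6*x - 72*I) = x - 6*I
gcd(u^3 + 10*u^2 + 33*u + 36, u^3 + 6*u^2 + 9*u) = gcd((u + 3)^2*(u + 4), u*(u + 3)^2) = u^2 + 6*u + 9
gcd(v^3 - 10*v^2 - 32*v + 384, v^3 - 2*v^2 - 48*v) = v^2 - 2*v - 48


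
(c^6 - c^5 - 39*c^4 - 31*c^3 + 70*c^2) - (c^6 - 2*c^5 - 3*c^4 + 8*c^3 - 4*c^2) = c^5 - 36*c^4 - 39*c^3 + 74*c^2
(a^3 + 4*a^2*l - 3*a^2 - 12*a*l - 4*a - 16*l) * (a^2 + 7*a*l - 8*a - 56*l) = a^5 + 11*a^4*l - 11*a^4 + 28*a^3*l^2 - 121*a^3*l + 20*a^3 - 308*a^2*l^2 + 220*a^2*l + 32*a^2 + 560*a*l^2 + 352*a*l + 896*l^2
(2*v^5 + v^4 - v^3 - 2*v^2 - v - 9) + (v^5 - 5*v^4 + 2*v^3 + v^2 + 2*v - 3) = 3*v^5 - 4*v^4 + v^3 - v^2 + v - 12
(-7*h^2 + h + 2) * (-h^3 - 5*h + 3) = 7*h^5 - h^4 + 33*h^3 - 26*h^2 - 7*h + 6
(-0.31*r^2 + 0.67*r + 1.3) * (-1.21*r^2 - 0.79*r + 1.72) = 0.3751*r^4 - 0.5658*r^3 - 2.6355*r^2 + 0.1254*r + 2.236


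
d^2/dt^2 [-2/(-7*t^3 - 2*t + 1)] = 4*(-21*t*(7*t^3 + 2*t - 1) + (21*t^2 + 2)^2)/(7*t^3 + 2*t - 1)^3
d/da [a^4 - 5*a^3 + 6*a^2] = a*(4*a^2 - 15*a + 12)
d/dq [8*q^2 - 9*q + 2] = 16*q - 9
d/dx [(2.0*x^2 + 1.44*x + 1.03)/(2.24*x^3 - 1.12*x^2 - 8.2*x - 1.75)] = (-4.48*x^4 - 6.4512*x^3 - 21.7088*x^2 - 4.6928*x + 5.926)/(5.0176*x^6 - 5.0176*x^5 - 35.4816*x^4 + 10.528*x^3 + 71.16*x^2 + 28.7*x + 3.0625)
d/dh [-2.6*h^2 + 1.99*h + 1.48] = 1.99 - 5.2*h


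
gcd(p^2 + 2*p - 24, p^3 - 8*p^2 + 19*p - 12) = p - 4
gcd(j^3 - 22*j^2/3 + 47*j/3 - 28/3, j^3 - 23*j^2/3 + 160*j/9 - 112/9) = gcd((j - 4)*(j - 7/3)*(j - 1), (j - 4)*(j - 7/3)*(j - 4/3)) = j^2 - 19*j/3 + 28/3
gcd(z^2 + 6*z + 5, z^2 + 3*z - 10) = z + 5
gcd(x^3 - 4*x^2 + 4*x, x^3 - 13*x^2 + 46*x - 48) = x - 2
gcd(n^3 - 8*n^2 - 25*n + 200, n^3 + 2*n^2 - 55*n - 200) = n^2 - 3*n - 40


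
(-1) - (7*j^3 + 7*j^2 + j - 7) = -7*j^3 - 7*j^2 - j + 6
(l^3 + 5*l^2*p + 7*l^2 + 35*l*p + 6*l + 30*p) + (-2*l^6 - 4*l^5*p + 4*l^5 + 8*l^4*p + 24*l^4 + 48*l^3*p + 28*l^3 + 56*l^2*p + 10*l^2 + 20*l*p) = -2*l^6 - 4*l^5*p + 4*l^5 + 8*l^4*p + 24*l^4 + 48*l^3*p + 29*l^3 + 61*l^2*p + 17*l^2 + 55*l*p + 6*l + 30*p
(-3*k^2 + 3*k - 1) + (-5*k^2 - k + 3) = -8*k^2 + 2*k + 2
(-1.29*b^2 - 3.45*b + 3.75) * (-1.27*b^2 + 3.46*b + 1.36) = 1.6383*b^4 - 0.0819000000000001*b^3 - 18.4539*b^2 + 8.283*b + 5.1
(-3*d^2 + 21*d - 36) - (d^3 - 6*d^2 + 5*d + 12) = -d^3 + 3*d^2 + 16*d - 48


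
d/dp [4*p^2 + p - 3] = 8*p + 1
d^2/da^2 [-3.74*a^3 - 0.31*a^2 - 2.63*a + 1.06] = -22.44*a - 0.62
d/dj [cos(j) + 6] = -sin(j)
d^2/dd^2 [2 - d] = 0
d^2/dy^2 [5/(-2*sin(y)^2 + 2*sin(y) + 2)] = 5*(-4*sin(y)^4 + 3*sin(y)^3 + sin(y)^2 - 5*sin(y) + 4)/(2*(sin(y) + cos(y)^2)^3)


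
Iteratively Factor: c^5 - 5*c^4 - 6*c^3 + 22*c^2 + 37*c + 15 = (c + 1)*(c^4 - 6*c^3 + 22*c + 15) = (c - 3)*(c + 1)*(c^3 - 3*c^2 - 9*c - 5) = (c - 5)*(c - 3)*(c + 1)*(c^2 + 2*c + 1) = (c - 5)*(c - 3)*(c + 1)^2*(c + 1)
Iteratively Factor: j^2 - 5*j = (j - 5)*(j)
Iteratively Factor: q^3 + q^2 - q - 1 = (q - 1)*(q^2 + 2*q + 1) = (q - 1)*(q + 1)*(q + 1)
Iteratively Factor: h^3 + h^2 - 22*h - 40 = (h + 2)*(h^2 - h - 20) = (h + 2)*(h + 4)*(h - 5)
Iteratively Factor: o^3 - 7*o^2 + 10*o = (o)*(o^2 - 7*o + 10) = o*(o - 2)*(o - 5)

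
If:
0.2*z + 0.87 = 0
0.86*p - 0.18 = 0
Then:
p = 0.21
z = -4.35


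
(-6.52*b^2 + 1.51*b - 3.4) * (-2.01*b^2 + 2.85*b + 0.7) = 13.1052*b^4 - 21.6171*b^3 + 6.5735*b^2 - 8.633*b - 2.38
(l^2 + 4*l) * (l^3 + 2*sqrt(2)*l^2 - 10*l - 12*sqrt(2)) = l^5 + 2*sqrt(2)*l^4 + 4*l^4 - 10*l^3 + 8*sqrt(2)*l^3 - 40*l^2 - 12*sqrt(2)*l^2 - 48*sqrt(2)*l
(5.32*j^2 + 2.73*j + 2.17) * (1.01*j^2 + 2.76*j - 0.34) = 5.3732*j^4 + 17.4405*j^3 + 7.9177*j^2 + 5.061*j - 0.7378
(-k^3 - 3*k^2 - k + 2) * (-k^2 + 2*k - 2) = k^5 + k^4 - 3*k^3 + 2*k^2 + 6*k - 4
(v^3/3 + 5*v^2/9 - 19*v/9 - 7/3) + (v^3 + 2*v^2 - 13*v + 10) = 4*v^3/3 + 23*v^2/9 - 136*v/9 + 23/3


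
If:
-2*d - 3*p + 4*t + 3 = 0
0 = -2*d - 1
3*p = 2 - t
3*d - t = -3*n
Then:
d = -1/2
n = 11/30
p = 4/5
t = -2/5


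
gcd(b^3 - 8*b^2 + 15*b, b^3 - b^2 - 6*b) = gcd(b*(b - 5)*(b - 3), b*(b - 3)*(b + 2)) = b^2 - 3*b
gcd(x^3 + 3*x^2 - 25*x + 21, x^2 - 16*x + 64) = 1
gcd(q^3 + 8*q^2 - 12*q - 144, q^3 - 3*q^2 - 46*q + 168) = q - 4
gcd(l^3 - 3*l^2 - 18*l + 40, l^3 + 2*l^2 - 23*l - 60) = l^2 - l - 20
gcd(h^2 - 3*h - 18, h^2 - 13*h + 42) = h - 6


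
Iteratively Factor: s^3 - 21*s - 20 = (s + 4)*(s^2 - 4*s - 5) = (s + 1)*(s + 4)*(s - 5)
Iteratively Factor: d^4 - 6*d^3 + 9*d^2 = (d - 3)*(d^3 - 3*d^2) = d*(d - 3)*(d^2 - 3*d) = d^2*(d - 3)*(d - 3)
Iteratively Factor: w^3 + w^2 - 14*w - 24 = (w - 4)*(w^2 + 5*w + 6) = (w - 4)*(w + 3)*(w + 2)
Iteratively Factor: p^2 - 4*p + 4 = (p - 2)*(p - 2)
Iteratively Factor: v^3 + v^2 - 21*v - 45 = (v - 5)*(v^2 + 6*v + 9) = (v - 5)*(v + 3)*(v + 3)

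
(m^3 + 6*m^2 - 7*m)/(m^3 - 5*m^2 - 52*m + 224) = m*(m - 1)/(m^2 - 12*m + 32)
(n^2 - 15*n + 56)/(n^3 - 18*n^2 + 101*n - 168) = 1/(n - 3)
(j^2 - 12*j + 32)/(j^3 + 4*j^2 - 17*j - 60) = (j - 8)/(j^2 + 8*j + 15)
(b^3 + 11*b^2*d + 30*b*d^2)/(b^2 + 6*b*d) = b + 5*d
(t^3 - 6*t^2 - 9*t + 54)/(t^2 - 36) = (t^2 - 9)/(t + 6)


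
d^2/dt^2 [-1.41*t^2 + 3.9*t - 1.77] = -2.82000000000000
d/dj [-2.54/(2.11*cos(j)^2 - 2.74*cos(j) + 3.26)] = (6.9596 - 10.7188*cos(j))*sin(j)/(2.11*cos(j)^2 - 2.74*cos(j) + 3.26)^2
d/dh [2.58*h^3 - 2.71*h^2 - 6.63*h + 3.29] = 7.74*h^2 - 5.42*h - 6.63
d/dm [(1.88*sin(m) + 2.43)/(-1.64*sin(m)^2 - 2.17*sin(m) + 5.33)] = (3.0832*sin(m)^2 + 7.9704*sin(m) + 15.2935)*cos(m)/(2.6896*sin(m)^4 + 7.1176*sin(m)^3 - 12.7735*sin(m)^2 - 23.1322*sin(m) + 28.4089)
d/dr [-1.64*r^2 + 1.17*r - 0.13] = 1.17 - 3.28*r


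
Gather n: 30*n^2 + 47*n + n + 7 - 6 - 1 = 30*n^2 + 48*n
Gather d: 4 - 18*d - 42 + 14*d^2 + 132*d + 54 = 14*d^2 + 114*d + 16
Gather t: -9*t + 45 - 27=18 - 9*t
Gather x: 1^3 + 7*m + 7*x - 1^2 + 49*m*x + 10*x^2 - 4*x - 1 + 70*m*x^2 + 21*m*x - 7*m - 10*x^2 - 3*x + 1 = 70*m*x^2 + 70*m*x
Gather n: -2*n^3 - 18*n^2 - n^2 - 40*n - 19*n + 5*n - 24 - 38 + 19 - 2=-2*n^3 - 19*n^2 - 54*n - 45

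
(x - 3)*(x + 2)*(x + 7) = x^3 + 6*x^2 - 13*x - 42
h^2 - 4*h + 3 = (h - 3)*(h - 1)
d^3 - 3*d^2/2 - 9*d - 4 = (d - 4)*(d + 1/2)*(d + 2)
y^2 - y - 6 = (y - 3)*(y + 2)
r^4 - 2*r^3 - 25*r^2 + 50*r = r*(r - 5)*(r - 2)*(r + 5)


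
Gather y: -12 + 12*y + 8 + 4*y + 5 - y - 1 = 15*y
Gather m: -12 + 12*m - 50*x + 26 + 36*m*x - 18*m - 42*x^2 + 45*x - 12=m*(36*x - 6) - 42*x^2 - 5*x + 2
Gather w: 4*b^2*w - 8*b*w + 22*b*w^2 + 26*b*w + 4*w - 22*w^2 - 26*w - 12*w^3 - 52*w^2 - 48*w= -12*w^3 + w^2*(22*b - 74) + w*(4*b^2 + 18*b - 70)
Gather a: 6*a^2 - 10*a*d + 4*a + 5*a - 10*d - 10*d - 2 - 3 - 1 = 6*a^2 + a*(9 - 10*d) - 20*d - 6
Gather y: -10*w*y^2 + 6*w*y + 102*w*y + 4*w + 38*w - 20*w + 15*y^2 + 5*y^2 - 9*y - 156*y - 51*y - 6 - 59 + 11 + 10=22*w + y^2*(20 - 10*w) + y*(108*w - 216) - 44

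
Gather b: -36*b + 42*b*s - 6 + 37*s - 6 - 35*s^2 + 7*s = b*(42*s - 36) - 35*s^2 + 44*s - 12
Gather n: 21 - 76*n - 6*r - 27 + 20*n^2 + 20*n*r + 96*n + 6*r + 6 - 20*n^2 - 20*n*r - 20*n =0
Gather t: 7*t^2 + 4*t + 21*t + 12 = 7*t^2 + 25*t + 12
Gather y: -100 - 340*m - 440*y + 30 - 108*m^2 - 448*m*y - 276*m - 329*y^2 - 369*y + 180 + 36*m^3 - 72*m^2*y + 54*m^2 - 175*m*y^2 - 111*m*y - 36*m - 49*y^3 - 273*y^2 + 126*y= 36*m^3 - 54*m^2 - 652*m - 49*y^3 + y^2*(-175*m - 602) + y*(-72*m^2 - 559*m - 683) + 110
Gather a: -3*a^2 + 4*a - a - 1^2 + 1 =-3*a^2 + 3*a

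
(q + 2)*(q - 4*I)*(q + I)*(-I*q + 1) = -I*q^4 - 2*q^3 - 2*I*q^3 - 4*q^2 - 7*I*q^2 + 4*q - 14*I*q + 8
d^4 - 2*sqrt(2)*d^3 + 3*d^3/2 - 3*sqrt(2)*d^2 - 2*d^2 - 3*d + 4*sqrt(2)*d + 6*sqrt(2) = (d + 3/2)*(d - 2*sqrt(2))*(d - sqrt(2))*(d + sqrt(2))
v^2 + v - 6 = (v - 2)*(v + 3)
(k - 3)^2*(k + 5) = k^3 - k^2 - 21*k + 45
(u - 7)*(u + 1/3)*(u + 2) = u^3 - 14*u^2/3 - 47*u/3 - 14/3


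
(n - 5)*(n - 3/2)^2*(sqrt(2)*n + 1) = sqrt(2)*n^4 - 8*sqrt(2)*n^3 + n^3 - 8*n^2 + 69*sqrt(2)*n^2/4 - 45*sqrt(2)*n/4 + 69*n/4 - 45/4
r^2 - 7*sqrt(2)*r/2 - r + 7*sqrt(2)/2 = (r - 1)*(r - 7*sqrt(2)/2)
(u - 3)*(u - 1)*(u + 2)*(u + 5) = u^4 + 3*u^3 - 15*u^2 - 19*u + 30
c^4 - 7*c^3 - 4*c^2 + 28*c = c*(c - 7)*(c - 2)*(c + 2)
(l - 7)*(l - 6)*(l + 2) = l^3 - 11*l^2 + 16*l + 84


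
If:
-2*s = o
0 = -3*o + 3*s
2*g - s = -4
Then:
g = -2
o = 0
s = 0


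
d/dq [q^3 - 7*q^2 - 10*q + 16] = 3*q^2 - 14*q - 10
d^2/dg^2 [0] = 0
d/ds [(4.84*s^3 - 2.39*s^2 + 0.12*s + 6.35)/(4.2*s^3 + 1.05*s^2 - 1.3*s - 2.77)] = (15.12*s^4 - 13.592*s^3 - 117.2494*s^2 - 0.0943999999999985*s + 7.9226)/(17.64*s^6 + 8.82*s^5 - 9.8175*s^4 - 25.998*s^3 - 4.127*s^2 + 7.202*s + 7.6729)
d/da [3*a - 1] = 3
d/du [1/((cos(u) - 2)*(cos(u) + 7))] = (2*cos(u) + 5)*sin(u)/((cos(u) - 2)^2*(cos(u) + 7)^2)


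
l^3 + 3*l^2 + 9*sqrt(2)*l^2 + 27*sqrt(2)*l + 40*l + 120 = (l + 3)*(l + 4*sqrt(2))*(l + 5*sqrt(2))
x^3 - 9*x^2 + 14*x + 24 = (x - 6)*(x - 4)*(x + 1)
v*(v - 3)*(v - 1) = v^3 - 4*v^2 + 3*v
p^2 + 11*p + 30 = (p + 5)*(p + 6)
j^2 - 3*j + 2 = (j - 2)*(j - 1)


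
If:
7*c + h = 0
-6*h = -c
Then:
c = 0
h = 0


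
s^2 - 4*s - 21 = (s - 7)*(s + 3)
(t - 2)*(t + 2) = t^2 - 4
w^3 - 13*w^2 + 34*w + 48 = (w - 8)*(w - 6)*(w + 1)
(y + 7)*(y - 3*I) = y^2 + 7*y - 3*I*y - 21*I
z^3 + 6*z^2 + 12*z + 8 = (z + 2)^3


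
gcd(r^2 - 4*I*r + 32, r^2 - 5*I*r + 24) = r - 8*I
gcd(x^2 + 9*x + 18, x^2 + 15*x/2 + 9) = x + 6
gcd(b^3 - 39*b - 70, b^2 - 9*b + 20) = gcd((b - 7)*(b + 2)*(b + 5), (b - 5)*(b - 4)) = 1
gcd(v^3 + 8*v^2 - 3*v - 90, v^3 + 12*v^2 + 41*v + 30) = v^2 + 11*v + 30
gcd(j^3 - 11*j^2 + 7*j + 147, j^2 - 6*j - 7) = j - 7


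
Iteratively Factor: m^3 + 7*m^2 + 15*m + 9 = (m + 1)*(m^2 + 6*m + 9) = (m + 1)*(m + 3)*(m + 3)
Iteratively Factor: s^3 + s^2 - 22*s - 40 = (s + 2)*(s^2 - s - 20) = (s - 5)*(s + 2)*(s + 4)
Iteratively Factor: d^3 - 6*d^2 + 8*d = (d)*(d^2 - 6*d + 8) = d*(d - 2)*(d - 4)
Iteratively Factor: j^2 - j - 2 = (j + 1)*(j - 2)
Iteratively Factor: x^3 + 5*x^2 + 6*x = (x + 2)*(x^2 + 3*x) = x*(x + 2)*(x + 3)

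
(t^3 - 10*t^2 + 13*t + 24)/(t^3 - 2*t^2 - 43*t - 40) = (t - 3)/(t + 5)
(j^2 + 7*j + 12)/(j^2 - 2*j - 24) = (j + 3)/(j - 6)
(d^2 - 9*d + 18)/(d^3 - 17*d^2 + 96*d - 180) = (d - 3)/(d^2 - 11*d + 30)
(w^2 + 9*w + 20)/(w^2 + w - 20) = (w + 4)/(w - 4)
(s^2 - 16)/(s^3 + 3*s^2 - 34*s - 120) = (s - 4)/(s^2 - s - 30)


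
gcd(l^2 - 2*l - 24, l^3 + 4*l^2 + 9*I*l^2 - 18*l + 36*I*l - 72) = l + 4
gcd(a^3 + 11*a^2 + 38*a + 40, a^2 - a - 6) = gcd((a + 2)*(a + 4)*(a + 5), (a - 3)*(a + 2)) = a + 2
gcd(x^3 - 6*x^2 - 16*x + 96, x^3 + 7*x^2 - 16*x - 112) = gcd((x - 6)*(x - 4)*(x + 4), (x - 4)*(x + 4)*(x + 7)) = x^2 - 16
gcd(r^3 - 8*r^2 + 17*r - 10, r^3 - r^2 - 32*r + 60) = r^2 - 7*r + 10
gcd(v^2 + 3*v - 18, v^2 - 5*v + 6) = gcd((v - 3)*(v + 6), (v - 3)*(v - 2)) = v - 3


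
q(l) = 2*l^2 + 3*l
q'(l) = 4*l + 3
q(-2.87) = 7.86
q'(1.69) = 9.76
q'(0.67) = 5.68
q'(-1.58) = -3.32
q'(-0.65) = 0.40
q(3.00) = 27.00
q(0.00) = 0.00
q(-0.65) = -1.10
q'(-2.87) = -8.48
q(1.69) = 10.78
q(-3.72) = 16.52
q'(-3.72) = -11.88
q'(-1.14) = -1.56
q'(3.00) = 15.00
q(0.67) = 2.91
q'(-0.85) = -0.40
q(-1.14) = -0.82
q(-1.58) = 0.25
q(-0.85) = -1.10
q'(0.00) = 3.00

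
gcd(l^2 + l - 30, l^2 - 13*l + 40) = l - 5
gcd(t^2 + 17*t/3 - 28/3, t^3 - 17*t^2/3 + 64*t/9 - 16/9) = t - 4/3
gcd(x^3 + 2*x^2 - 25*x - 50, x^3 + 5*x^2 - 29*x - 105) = x - 5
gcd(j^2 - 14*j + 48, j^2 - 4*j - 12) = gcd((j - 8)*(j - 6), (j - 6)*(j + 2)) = j - 6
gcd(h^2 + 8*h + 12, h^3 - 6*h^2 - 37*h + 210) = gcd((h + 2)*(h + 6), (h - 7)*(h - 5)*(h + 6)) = h + 6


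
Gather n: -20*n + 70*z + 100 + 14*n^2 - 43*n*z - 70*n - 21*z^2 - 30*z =14*n^2 + n*(-43*z - 90) - 21*z^2 + 40*z + 100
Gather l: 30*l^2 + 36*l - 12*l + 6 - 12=30*l^2 + 24*l - 6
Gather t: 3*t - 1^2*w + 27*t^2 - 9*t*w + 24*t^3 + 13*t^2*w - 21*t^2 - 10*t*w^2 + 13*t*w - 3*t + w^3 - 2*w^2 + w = 24*t^3 + t^2*(13*w + 6) + t*(-10*w^2 + 4*w) + w^3 - 2*w^2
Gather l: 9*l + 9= 9*l + 9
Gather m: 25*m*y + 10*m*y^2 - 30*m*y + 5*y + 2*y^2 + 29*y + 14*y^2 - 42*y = m*(10*y^2 - 5*y) + 16*y^2 - 8*y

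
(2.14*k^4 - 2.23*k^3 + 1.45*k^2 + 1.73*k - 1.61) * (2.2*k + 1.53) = 4.708*k^5 - 1.6318*k^4 - 0.2219*k^3 + 6.0245*k^2 - 0.895100000000001*k - 2.4633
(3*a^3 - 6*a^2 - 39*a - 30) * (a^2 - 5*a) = 3*a^5 - 21*a^4 - 9*a^3 + 165*a^2 + 150*a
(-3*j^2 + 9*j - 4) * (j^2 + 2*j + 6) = -3*j^4 + 3*j^3 - 4*j^2 + 46*j - 24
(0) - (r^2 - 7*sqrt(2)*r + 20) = -r^2 + 7*sqrt(2)*r - 20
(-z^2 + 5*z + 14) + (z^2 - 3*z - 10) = 2*z + 4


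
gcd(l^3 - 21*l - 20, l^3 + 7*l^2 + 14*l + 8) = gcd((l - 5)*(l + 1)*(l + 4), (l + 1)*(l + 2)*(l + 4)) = l^2 + 5*l + 4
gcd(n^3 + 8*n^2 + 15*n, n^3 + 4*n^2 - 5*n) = n^2 + 5*n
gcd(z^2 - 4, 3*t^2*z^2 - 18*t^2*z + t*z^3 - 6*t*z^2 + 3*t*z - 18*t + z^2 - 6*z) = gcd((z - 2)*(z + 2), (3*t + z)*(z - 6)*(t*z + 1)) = 1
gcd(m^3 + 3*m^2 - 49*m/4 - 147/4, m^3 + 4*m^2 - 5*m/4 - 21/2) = m + 7/2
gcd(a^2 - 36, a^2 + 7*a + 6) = a + 6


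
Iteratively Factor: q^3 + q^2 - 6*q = (q)*(q^2 + q - 6) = q*(q + 3)*(q - 2)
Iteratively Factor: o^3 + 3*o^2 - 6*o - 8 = (o - 2)*(o^2 + 5*o + 4) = (o - 2)*(o + 1)*(o + 4)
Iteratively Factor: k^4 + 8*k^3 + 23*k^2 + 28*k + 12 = (k + 1)*(k^3 + 7*k^2 + 16*k + 12) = (k + 1)*(k + 3)*(k^2 + 4*k + 4) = (k + 1)*(k + 2)*(k + 3)*(k + 2)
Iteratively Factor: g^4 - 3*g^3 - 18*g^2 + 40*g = (g - 2)*(g^3 - g^2 - 20*g) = (g - 5)*(g - 2)*(g^2 + 4*g) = g*(g - 5)*(g - 2)*(g + 4)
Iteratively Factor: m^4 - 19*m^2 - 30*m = (m - 5)*(m^3 + 5*m^2 + 6*m) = m*(m - 5)*(m^2 + 5*m + 6) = m*(m - 5)*(m + 3)*(m + 2)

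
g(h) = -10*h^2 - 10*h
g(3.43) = -151.95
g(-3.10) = -65.10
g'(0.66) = -23.20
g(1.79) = -49.94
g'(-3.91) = 68.20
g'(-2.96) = 49.20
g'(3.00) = -70.00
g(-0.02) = 0.20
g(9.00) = -900.00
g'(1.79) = -45.80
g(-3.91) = -113.78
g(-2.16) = -25.06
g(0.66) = -10.96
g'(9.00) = -190.00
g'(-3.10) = 52.00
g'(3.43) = -78.60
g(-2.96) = -58.02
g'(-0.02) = -9.60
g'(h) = -20*h - 10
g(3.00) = -120.00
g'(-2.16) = 33.20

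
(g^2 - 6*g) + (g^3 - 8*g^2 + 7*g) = g^3 - 7*g^2 + g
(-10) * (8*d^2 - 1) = 10 - 80*d^2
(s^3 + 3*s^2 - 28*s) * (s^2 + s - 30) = s^5 + 4*s^4 - 55*s^3 - 118*s^2 + 840*s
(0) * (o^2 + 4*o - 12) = 0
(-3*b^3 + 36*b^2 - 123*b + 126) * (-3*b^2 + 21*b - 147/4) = 9*b^5 - 171*b^4 + 4941*b^3/4 - 4284*b^2 + 28665*b/4 - 9261/2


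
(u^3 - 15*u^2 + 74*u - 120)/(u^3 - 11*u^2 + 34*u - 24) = (u - 5)/(u - 1)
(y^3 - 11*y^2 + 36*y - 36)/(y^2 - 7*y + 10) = (y^2 - 9*y + 18)/(y - 5)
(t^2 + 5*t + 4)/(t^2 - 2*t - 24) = (t + 1)/(t - 6)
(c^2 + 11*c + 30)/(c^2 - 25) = (c + 6)/(c - 5)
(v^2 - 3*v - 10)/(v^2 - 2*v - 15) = (v + 2)/(v + 3)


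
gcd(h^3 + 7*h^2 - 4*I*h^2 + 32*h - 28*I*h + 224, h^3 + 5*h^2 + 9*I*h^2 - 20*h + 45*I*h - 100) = h + 4*I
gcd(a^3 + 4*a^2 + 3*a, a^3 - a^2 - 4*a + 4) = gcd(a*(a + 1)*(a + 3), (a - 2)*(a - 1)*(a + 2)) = 1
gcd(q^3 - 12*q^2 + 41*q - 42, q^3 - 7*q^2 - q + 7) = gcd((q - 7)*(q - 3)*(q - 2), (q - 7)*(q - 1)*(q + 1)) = q - 7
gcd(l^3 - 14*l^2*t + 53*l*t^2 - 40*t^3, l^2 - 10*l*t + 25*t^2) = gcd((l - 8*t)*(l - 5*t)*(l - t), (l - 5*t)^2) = -l + 5*t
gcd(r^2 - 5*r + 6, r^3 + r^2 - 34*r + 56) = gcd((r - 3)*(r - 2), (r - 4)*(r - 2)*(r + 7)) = r - 2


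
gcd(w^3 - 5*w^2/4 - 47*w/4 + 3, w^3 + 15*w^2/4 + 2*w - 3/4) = w^2 + 11*w/4 - 3/4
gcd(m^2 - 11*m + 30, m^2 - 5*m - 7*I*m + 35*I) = m - 5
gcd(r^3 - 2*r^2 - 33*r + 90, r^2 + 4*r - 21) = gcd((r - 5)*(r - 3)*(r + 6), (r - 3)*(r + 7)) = r - 3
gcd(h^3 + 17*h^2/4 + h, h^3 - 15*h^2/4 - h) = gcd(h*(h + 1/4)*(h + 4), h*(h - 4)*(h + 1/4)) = h^2 + h/4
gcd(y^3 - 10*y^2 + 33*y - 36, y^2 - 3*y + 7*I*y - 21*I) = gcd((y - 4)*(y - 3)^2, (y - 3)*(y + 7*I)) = y - 3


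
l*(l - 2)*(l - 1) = l^3 - 3*l^2 + 2*l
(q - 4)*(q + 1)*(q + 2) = q^3 - q^2 - 10*q - 8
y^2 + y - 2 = (y - 1)*(y + 2)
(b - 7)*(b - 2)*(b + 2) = b^3 - 7*b^2 - 4*b + 28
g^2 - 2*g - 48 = (g - 8)*(g + 6)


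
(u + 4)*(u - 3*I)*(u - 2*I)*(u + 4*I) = u^4 + 4*u^3 - I*u^3 + 14*u^2 - 4*I*u^2 + 56*u - 24*I*u - 96*I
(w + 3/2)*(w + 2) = w^2 + 7*w/2 + 3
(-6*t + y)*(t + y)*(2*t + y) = -12*t^3 - 16*t^2*y - 3*t*y^2 + y^3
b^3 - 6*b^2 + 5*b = b*(b - 5)*(b - 1)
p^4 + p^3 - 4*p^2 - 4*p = p*(p - 2)*(p + 1)*(p + 2)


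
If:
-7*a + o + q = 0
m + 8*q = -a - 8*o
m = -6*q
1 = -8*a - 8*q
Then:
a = -1/84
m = 19/28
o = 5/168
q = -19/168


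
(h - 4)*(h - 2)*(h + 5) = h^3 - h^2 - 22*h + 40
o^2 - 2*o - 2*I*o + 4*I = (o - 2)*(o - 2*I)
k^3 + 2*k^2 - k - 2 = (k - 1)*(k + 1)*(k + 2)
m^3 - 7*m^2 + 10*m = m*(m - 5)*(m - 2)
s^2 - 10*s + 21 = (s - 7)*(s - 3)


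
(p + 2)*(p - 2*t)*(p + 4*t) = p^3 + 2*p^2*t + 2*p^2 - 8*p*t^2 + 4*p*t - 16*t^2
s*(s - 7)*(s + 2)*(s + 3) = s^4 - 2*s^3 - 29*s^2 - 42*s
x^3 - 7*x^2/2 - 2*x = x*(x - 4)*(x + 1/2)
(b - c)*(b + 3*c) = b^2 + 2*b*c - 3*c^2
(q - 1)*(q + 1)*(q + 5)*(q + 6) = q^4 + 11*q^3 + 29*q^2 - 11*q - 30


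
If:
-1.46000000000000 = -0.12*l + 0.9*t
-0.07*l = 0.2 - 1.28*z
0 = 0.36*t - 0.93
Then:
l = 31.54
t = 2.58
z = 1.88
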